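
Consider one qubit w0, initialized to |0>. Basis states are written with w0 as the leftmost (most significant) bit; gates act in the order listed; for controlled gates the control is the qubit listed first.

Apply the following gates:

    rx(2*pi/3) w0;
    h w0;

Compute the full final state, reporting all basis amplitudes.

After the circuit, the state carries amplitude sqrt(2)/4 - sqrt(6)*I/4 on |0>, sqrt(2)/4 + sqrt(6)*I/4 on |1>.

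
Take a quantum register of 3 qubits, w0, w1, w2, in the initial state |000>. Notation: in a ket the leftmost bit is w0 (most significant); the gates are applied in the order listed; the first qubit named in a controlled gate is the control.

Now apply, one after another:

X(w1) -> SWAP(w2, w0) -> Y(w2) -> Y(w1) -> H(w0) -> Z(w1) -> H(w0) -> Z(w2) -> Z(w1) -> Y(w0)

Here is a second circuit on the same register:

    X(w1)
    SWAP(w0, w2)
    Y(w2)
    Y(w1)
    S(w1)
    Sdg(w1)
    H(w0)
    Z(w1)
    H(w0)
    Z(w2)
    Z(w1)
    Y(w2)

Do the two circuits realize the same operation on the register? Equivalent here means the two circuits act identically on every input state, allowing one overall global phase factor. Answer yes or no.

No, they are not equivalent — no single phase factor reconciles the two unitaries.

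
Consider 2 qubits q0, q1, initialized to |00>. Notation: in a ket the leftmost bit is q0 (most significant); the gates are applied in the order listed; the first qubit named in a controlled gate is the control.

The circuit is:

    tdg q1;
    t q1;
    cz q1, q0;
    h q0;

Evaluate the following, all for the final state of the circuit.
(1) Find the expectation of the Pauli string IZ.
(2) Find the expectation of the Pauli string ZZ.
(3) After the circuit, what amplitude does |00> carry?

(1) The observable IZ averages to 1.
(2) The expectation value of ZZ is 0.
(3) The amplitude on |00> is sqrt(2)/2.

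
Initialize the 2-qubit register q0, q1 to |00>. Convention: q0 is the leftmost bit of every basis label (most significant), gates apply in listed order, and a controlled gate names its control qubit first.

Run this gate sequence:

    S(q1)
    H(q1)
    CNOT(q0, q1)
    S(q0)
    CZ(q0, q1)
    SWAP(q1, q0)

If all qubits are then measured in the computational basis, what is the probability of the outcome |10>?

A full measurement returns |10> with probability 1/2.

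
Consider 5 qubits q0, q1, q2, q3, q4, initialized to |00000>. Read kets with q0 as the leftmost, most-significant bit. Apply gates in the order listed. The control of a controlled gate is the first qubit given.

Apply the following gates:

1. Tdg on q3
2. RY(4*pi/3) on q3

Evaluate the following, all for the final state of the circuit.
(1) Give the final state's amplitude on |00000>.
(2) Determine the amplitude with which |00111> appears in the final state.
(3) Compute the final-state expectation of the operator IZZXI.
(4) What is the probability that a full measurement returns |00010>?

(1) The final state's coefficient on |00000> equals -1/2.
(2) The final state's coefficient on |00111> equals 0.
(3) The observable IZZXI averages to -sqrt(3)/2.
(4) A full measurement returns |00010> with probability 3/4.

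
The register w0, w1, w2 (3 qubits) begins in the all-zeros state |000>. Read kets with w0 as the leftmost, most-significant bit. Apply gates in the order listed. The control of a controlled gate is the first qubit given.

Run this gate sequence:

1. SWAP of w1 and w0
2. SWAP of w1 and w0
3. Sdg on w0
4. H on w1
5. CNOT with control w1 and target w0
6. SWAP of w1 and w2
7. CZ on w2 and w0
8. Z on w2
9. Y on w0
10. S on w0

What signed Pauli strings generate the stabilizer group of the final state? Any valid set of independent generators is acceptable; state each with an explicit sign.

The final state is stabilized by the group generated by +XIY, -ZIZ, +IZI; other independent generating sets are equally valid.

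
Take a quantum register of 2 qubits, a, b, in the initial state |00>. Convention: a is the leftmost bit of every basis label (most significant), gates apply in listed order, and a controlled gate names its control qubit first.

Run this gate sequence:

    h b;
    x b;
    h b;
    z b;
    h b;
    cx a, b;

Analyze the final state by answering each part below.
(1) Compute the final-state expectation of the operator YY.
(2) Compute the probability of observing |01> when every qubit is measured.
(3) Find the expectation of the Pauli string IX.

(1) In the final state, YY has expectation 0.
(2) Outcome |01> occurs with probability 1/2.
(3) The observable IX averages to 1.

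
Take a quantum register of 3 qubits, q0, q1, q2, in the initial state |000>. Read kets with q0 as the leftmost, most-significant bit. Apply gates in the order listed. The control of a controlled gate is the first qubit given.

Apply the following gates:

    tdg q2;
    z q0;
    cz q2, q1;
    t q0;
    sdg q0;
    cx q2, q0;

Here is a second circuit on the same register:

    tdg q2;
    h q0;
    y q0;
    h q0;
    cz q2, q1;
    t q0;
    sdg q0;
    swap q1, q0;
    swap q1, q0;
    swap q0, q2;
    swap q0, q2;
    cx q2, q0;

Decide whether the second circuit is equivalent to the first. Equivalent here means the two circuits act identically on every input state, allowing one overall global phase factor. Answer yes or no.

No — the two circuits implement different unitaries, even allowing a global phase.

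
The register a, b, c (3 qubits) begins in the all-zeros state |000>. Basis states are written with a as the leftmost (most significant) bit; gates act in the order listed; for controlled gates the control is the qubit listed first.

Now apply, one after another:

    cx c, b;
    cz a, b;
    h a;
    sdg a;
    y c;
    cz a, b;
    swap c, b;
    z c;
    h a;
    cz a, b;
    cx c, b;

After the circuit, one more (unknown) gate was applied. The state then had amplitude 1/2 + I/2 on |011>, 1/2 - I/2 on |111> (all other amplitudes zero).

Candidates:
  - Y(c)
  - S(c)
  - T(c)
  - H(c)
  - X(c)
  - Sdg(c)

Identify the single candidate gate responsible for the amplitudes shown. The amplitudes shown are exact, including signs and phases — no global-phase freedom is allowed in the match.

The unique candidate consistent with the amplitudes is X(c).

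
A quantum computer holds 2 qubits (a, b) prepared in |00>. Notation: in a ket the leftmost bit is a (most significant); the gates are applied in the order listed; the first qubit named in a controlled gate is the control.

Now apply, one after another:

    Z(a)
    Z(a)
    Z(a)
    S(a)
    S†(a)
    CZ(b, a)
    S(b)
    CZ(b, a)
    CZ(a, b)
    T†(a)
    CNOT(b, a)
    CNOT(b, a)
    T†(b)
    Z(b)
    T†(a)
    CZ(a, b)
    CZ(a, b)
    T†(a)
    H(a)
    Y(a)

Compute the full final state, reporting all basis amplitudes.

After the circuit, the state carries amplitude -sqrt(2)*I/2 on |00>, 0 on |01>, sqrt(2)*I/2 on |10>, 0 on |11>. Key observation: the block from step 11 through step 12 cancels to the identity and can be dropped.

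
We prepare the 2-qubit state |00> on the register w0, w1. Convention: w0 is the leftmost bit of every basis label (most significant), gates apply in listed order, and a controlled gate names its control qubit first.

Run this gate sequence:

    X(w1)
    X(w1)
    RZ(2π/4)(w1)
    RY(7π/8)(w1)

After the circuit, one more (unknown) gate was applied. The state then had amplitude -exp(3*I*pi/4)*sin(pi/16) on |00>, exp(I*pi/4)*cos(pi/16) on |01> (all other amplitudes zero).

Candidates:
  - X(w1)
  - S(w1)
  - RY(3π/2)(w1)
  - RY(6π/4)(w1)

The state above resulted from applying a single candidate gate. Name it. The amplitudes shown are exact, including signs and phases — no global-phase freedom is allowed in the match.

The applied gate was S(w1). Key observation: gates 1-2 undo each other exactly, leaving only the rest of the circuit to track.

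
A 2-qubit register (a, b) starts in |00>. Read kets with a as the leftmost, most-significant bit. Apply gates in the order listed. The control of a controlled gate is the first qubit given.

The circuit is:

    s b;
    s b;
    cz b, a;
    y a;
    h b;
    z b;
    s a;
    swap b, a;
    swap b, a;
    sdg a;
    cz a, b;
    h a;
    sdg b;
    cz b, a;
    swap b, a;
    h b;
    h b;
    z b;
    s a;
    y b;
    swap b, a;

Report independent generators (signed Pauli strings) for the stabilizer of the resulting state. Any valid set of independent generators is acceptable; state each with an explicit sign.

One valid set of independent stabilizer generators is -XZ, -ZX (any independent generating set of the same group is equally correct). Key observation: the block from step 7 through step 10 cancels to the identity and can be dropped.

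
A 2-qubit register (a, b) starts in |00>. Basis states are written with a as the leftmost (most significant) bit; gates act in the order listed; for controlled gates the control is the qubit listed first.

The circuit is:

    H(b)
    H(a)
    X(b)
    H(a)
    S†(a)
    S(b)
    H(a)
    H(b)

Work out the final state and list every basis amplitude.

The final amplitudes are sqrt(2)*(1 + I)/4 on |00>, sqrt(2)*(1 - I)/4 on |01>, sqrt(2)*(1 + I)/4 on |10>, sqrt(2)*(1 - I)/4 on |11>.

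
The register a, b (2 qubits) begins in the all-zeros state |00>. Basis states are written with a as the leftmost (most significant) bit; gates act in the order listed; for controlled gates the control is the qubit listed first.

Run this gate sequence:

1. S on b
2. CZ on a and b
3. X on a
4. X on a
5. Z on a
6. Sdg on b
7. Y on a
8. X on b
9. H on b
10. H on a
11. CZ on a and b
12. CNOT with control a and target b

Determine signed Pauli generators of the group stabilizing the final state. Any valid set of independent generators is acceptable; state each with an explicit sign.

One valid set of independent stabilizer generators is -XZ, -ZX (any independent generating set of the same group is equally correct).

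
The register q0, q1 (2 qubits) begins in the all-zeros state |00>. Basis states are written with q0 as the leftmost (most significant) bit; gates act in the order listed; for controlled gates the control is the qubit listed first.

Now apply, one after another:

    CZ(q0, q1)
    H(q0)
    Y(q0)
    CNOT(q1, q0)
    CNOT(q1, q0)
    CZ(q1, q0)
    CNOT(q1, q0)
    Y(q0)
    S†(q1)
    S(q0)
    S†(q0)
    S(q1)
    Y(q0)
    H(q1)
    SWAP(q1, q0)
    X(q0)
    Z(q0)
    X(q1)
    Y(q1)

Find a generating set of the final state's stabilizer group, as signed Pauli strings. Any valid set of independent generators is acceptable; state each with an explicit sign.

The final state is stabilized by the group generated by -XI, +IX; other independent generating sets are equally valid. Key observation: steps 8-13 multiply out to the identity, so the circuit reduces to the remaining gates.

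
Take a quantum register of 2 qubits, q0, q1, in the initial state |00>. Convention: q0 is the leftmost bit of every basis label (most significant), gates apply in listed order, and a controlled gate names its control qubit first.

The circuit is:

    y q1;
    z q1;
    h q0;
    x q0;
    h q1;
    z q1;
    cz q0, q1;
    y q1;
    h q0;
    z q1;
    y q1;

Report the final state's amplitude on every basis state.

The resulting statevector has amplitude sqrt(2)*I/2 on |00>, 0 on |01>, 0 on |10>, -sqrt(2)*I/2 on |11>.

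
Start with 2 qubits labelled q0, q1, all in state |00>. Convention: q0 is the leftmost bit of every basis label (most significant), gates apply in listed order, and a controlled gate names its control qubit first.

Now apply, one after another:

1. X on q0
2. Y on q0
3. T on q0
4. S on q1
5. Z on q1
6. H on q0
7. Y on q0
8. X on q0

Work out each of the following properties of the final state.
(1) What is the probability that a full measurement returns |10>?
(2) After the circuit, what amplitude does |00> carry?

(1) A full measurement returns |10> with probability 1/2.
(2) |00> carries amplitude sqrt(2)/2 in the final state.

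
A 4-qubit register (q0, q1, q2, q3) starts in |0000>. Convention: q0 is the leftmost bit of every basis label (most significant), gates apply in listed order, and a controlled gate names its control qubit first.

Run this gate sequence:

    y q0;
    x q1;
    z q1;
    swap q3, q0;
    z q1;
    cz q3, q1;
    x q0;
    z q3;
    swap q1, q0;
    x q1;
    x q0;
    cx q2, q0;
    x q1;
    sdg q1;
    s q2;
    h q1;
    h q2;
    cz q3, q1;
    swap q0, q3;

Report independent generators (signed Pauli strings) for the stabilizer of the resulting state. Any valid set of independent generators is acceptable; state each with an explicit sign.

One valid set of independent stabilizer generators is +IXII, +IIXI, -ZIII, +IIIZ (any independent generating set of the same group is equally correct).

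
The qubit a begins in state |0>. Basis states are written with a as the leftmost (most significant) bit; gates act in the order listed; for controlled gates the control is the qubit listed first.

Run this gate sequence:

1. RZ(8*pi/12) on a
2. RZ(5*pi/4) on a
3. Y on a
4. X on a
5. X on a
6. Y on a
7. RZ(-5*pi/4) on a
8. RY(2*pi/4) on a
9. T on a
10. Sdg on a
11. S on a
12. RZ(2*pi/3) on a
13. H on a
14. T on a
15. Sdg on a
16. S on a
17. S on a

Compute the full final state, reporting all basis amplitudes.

After the circuit, the state carries amplitude -exp(I*pi/3)/2 + exp(I*pi/4)/2 on |0>, 1/2 + exp(I*pi/12)/2 on |1>. Key observation: steps 2-7 multiply out to the identity, so the circuit reduces to the remaining gates.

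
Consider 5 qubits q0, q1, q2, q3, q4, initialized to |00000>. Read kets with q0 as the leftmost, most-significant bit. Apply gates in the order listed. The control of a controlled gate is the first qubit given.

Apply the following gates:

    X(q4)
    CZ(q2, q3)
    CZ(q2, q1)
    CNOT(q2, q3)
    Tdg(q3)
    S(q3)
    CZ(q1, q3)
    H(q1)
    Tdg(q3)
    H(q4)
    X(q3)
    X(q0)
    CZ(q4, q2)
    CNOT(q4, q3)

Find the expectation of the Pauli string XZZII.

In the final state, XZZII has expectation 0.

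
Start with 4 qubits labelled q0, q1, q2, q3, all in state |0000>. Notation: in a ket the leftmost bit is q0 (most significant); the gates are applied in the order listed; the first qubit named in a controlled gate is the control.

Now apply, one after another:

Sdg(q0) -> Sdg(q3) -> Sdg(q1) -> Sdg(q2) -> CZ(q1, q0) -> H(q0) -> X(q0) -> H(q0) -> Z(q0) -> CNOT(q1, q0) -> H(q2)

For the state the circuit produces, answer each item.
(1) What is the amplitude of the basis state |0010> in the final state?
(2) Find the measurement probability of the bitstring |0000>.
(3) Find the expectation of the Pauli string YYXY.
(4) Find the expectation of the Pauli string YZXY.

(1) |0010> carries amplitude sqrt(2)/2 in the final state. Key observation: steps 6-9 multiply out to the identity, so the circuit reduces to the remaining gates.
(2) Outcome |0000> occurs with probability 1/2.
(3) In the final state, YYXY has expectation 0.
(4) The expectation value of YZXY is 0.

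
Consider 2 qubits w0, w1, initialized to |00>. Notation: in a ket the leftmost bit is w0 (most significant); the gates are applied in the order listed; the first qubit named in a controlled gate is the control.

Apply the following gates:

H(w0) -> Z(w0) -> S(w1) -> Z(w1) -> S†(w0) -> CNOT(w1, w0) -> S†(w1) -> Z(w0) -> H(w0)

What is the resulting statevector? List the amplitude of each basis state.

The resulting statevector has amplitude 1/2 - I/2 on |00>, 0 on |01>, 1/2 + I/2 on |10>, 0 on |11>.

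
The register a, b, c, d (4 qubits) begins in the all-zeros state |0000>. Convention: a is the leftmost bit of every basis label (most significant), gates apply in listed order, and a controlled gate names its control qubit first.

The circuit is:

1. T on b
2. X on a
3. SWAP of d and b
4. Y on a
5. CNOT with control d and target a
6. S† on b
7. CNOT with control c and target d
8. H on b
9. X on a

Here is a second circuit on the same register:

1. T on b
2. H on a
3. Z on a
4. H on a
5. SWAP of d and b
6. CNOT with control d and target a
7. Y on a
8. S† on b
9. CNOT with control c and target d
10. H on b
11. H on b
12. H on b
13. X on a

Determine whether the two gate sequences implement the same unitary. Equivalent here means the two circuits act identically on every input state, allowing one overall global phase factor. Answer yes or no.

No, they are not equivalent — no single phase factor reconciles the two unitaries.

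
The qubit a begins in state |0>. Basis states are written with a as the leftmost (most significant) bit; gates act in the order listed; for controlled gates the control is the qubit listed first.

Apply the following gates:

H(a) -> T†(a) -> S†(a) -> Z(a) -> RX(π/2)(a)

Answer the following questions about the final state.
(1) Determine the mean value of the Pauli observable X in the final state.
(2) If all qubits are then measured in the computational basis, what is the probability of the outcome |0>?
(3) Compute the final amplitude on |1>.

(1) In the final state, X has expectation sqrt(2)/2.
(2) A full measurement returns |0> with probability sqrt(2)/4 + 1/2.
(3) The amplitude on |1> is -I/2 + exp(I*pi/4)/2.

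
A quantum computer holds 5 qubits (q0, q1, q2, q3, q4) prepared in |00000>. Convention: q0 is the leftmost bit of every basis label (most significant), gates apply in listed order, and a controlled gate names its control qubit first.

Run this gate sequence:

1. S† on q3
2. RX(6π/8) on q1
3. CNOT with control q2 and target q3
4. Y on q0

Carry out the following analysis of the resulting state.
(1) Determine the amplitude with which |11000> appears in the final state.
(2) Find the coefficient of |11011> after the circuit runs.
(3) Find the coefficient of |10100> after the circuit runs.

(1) The final state's coefficient on |11000> equals sqrt(sqrt(2) + 2)/2.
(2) The final state's coefficient on |11011> equals 0.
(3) The amplitude on |10100> is 0.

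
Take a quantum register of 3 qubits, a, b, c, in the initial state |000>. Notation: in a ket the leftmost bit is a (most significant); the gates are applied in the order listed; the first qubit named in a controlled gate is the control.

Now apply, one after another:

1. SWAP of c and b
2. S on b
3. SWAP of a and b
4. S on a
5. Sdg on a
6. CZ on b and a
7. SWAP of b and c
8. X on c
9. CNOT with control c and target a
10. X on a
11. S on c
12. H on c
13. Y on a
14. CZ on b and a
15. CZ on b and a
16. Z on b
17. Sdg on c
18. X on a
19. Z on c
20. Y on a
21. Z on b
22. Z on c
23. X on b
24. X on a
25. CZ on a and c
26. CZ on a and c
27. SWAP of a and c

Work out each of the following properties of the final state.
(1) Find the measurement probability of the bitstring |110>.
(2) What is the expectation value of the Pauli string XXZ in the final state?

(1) A full measurement returns |110> with probability 1/2. Key observation: gates 14-15 undo each other exactly, leaving only the rest of the circuit to track.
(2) In the final state, XXZ has expectation 0.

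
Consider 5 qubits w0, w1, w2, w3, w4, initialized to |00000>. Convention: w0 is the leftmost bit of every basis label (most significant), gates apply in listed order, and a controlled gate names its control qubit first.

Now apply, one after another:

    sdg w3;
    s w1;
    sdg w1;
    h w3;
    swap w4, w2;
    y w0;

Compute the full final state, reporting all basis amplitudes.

After the circuit, the state carries amplitude sqrt(2)*I/2 on |10000>, sqrt(2)*I/2 on |10010>, and 0 on every other basis state.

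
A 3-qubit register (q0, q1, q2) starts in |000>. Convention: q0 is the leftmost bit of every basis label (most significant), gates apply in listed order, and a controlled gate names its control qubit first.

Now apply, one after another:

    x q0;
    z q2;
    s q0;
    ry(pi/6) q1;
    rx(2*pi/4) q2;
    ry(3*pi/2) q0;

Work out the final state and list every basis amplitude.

The final amplitudes are I*(-sqrt(6) - sqrt(2))/8 on |000>, -sqrt(6)/8 - sqrt(2)/8 on |001>, I*(-sqrt(6) + sqrt(2))/8 on |010>, -sqrt(6)/8 + sqrt(2)/8 on |011>, I*(-sqrt(6) - sqrt(2))/8 on |100>, -sqrt(6)/8 - sqrt(2)/8 on |101>, I*(-sqrt(6) + sqrt(2))/8 on |110>, -sqrt(6)/8 + sqrt(2)/8 on |111>.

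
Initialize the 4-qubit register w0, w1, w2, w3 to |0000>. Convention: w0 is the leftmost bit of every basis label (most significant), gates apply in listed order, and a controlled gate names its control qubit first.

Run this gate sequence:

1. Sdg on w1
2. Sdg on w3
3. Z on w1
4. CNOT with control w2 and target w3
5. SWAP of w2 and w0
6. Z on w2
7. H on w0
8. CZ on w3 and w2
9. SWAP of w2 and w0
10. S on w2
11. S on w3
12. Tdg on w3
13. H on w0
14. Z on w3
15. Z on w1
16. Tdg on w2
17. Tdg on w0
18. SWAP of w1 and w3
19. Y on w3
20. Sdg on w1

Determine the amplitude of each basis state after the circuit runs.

The final amplitudes are I/2 on |0001>, exp(3*I*pi/4)/2 on |0011>, exp(I*pi/4)/2 on |1001>, I/2 on |1011>, and 0 on every other basis state.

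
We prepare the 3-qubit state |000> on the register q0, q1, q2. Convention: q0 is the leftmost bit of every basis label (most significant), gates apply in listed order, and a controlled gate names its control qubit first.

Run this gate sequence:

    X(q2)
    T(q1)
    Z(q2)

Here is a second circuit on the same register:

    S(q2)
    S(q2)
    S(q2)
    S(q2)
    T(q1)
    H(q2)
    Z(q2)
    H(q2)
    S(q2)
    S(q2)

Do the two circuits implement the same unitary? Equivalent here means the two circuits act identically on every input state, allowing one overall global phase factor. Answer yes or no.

Yes — the two circuits implement the same unitary up to a global phase.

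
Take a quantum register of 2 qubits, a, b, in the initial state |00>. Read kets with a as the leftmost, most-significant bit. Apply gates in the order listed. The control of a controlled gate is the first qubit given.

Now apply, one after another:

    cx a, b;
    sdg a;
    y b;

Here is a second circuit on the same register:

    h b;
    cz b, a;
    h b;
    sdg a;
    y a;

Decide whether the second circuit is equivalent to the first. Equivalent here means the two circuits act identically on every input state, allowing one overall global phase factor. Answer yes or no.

No: there is an input state on which the two circuits produce genuinely different outputs (not merely differing by a phase).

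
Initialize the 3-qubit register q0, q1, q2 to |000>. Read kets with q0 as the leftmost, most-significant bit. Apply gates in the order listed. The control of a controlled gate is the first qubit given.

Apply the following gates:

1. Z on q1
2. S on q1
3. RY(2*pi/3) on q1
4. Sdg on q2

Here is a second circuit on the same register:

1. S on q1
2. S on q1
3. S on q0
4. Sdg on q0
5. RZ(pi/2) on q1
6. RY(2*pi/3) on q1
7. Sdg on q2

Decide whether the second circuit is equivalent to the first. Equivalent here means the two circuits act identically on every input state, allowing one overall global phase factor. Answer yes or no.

Yes — the two circuits implement the same unitary up to a global phase.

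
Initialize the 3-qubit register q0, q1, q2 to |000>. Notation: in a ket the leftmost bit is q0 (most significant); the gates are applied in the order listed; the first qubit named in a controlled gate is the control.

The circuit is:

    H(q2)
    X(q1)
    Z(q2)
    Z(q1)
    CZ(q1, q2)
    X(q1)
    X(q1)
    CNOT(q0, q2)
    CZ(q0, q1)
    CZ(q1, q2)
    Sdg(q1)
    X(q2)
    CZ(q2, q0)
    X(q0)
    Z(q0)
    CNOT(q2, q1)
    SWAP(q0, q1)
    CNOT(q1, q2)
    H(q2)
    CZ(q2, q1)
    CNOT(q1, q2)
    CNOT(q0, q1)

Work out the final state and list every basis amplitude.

The resulting statevector has amplitude 0 on |000>, 0 on |001>, I/2 on |010>, -I/2 on |011>, I/2 on |100>, I/2 on |101>, 0 on |110>, 0 on |111>.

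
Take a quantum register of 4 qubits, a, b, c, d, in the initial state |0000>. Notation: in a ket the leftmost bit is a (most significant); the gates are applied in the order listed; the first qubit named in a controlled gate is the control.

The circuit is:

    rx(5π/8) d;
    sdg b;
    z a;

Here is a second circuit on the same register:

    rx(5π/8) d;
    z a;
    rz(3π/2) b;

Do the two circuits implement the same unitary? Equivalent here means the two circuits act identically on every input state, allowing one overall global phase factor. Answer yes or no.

Yes: on every input state the two circuits agree up to one overall phase factor.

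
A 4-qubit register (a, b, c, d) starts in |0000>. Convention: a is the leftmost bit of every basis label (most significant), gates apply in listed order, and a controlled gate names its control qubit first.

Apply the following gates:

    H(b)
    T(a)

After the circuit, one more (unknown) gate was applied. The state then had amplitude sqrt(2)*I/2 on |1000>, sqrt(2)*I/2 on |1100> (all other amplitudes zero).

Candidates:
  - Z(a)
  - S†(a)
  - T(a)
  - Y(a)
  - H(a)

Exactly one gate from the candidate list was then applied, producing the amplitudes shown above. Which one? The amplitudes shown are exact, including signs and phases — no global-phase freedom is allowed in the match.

The applied gate was Y(a).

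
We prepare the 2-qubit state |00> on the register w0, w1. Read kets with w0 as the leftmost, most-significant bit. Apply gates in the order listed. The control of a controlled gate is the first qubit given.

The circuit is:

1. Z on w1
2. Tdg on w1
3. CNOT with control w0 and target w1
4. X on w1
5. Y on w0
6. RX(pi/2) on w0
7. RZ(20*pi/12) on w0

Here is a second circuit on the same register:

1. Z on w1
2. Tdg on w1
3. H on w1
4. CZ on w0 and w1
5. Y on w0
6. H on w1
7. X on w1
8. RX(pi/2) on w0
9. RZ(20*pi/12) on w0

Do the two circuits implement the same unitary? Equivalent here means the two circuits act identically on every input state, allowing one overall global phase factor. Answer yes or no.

Yes — the two circuits implement the same unitary up to a global phase.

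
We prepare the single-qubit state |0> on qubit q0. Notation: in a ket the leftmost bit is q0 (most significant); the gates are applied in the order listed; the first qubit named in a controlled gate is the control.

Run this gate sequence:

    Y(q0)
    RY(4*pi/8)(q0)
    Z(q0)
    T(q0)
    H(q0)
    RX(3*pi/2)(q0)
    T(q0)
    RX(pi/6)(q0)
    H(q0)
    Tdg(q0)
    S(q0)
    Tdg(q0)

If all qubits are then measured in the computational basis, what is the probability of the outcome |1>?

Outcome |1> occurs with probability 3/4.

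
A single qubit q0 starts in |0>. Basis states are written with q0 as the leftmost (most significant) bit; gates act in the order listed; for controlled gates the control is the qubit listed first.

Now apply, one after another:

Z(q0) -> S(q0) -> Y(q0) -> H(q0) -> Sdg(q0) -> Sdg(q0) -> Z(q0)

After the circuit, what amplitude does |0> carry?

|0> carries amplitude sqrt(2)*I/2 in the final state.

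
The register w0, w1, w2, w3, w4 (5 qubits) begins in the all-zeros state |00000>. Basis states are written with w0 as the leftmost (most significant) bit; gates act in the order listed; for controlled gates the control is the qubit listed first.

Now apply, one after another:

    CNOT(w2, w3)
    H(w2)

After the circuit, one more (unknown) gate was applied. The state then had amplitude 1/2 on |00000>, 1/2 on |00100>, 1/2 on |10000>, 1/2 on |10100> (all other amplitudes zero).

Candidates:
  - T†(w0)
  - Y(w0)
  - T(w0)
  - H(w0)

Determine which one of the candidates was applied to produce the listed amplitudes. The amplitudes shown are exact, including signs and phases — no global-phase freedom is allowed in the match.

It was H(w0) that produced the state shown.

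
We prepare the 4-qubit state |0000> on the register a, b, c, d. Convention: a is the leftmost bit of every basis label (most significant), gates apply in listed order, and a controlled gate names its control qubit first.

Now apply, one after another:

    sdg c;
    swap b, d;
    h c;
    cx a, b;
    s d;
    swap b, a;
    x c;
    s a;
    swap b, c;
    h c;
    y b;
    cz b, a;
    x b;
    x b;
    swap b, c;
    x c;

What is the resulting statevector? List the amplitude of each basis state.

After the circuit, the state carries amplitude I/2 on |0000>, -I/2 on |0010>, I/2 on |0100>, -I/2 on |0110>, and 0 on every other basis state.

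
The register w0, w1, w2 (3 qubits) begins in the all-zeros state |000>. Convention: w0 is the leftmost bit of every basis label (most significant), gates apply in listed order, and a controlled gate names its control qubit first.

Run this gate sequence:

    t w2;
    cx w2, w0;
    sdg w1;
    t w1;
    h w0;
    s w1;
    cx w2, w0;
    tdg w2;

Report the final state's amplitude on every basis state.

After the circuit, the state carries amplitude sqrt(2)/2 on |000>, sqrt(2)/2 on |100>, and 0 on every other basis state.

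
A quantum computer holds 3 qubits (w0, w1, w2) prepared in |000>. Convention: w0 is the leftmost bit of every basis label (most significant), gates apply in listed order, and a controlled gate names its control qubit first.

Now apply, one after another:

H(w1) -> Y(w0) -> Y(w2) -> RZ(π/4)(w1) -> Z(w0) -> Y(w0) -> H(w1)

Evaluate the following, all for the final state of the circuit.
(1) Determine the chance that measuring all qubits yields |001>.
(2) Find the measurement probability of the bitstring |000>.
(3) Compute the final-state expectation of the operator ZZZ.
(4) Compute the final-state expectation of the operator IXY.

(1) A full measurement returns |001> with probability sqrt(2)/4 + 1/2.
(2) The probability of measuring |000> is 0.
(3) The expectation value of ZZZ is -sqrt(2)/2.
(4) In the final state, IXY has expectation 0.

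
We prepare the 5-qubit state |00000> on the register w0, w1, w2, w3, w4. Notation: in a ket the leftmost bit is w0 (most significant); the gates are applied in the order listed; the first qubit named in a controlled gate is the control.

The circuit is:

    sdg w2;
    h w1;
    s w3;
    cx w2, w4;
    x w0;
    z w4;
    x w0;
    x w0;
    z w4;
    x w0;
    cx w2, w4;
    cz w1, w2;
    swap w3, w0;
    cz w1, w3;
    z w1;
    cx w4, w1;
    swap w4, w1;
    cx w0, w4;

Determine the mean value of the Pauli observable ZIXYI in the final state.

The observable ZIXYI averages to 0. Key observation: gates 4-11 undo each other exactly, leaving only the rest of the circuit to track.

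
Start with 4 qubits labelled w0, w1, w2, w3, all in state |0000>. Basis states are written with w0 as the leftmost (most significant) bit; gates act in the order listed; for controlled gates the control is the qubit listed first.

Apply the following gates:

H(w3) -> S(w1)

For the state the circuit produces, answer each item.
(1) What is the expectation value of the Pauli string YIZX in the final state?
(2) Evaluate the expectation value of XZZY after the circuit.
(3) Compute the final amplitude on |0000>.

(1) The observable YIZX averages to 0.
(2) The observable XZZY averages to 0.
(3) |0000> carries amplitude sqrt(2)/2 in the final state.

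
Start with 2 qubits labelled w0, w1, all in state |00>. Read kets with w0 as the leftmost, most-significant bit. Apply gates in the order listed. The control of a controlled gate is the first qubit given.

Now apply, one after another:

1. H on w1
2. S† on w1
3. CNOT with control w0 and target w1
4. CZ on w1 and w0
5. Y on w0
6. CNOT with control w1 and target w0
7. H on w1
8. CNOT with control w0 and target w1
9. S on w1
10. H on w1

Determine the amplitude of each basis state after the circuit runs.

After the circuit, the state carries amplitude sqrt(2)*(1 - I)/4 on |00>, sqrt(2)*(1 + I)/4 on |01>, sqrt(2)*(-1 + I)/4 on |10>, sqrt(2)*(1 + I)/4 on |11>.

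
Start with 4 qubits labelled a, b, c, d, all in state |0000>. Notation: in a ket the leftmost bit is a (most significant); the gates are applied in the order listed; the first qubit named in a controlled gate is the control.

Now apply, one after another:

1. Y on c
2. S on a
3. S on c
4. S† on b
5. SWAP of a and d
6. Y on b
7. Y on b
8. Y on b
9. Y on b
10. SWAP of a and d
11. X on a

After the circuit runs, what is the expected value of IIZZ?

The observable IIZZ averages to -1. Key observation: the block from step 5 through step 10 cancels to the identity and can be dropped.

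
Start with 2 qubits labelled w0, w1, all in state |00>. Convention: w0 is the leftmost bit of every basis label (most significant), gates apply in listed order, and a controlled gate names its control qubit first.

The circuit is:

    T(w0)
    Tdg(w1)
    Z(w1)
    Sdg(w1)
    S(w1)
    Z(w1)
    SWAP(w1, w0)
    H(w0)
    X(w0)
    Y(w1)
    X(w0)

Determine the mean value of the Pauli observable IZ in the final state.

The observable IZ averages to -1. Key observation: the block from step 3 through step 6 cancels to the identity and can be dropped.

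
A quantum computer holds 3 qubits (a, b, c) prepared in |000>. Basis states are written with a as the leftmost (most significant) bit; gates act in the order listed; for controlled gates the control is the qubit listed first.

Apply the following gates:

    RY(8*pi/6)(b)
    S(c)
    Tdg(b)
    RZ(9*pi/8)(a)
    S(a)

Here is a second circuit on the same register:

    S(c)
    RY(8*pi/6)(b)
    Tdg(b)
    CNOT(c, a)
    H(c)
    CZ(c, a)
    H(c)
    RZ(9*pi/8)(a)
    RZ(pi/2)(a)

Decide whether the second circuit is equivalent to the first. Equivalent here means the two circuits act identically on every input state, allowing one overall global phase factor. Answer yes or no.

No, they are not equivalent — no single phase factor reconciles the two unitaries.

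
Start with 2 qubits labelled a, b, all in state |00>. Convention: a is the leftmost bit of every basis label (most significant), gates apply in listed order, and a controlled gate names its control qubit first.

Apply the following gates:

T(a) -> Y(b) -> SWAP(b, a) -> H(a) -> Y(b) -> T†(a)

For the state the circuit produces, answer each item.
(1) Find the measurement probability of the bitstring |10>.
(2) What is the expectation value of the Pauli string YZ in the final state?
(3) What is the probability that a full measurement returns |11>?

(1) Outcome |10> occurs with probability 0.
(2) The expectation value of YZ is -sqrt(2)/2.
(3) The probability of measuring |11> is 1/2.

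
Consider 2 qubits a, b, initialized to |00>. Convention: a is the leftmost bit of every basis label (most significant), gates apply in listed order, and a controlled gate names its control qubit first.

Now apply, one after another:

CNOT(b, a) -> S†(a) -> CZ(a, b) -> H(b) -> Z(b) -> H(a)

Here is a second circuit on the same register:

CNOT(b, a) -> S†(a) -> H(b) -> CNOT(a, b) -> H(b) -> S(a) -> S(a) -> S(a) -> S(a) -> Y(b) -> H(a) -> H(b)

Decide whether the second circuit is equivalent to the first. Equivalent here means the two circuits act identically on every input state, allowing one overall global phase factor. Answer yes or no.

No, they are not equivalent — no single phase factor reconciles the two unitaries.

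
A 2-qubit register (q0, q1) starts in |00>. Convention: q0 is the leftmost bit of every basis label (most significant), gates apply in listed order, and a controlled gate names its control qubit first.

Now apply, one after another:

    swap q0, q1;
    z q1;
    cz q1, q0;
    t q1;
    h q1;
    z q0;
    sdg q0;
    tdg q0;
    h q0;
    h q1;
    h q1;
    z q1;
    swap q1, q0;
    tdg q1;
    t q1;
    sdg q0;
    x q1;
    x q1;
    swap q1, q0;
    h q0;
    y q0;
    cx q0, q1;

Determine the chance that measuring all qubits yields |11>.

A full measurement returns |11> with probability 1/2. Key observation: steps 17-18 multiply out to the identity, so the circuit reduces to the remaining gates.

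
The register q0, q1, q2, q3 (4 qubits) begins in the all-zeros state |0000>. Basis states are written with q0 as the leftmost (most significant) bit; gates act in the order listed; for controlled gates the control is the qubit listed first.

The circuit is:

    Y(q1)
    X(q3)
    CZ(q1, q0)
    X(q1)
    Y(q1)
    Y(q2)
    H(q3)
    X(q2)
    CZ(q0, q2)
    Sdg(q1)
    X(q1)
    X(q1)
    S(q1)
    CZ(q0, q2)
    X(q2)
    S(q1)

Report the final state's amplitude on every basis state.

The resulting statevector has amplitude sqrt(2)/2 on |0110>, -sqrt(2)/2 on |0111>, and 0 on every other basis state. Key observation: the block from step 8 through step 15 cancels to the identity and can be dropped.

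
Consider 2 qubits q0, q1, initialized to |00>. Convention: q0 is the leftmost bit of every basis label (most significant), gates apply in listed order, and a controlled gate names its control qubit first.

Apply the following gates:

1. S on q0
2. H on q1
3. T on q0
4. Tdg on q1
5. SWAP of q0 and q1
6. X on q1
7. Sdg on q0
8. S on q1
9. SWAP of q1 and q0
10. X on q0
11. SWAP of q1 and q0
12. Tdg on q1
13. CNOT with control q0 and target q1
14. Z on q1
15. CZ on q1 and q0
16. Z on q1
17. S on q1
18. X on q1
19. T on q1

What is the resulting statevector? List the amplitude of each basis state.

The final amplitudes are 0 on |00>, sqrt(2)*exp(3*I*pi/4)/2 on |01>, -sqrt(2)*exp(I*pi/4)/2 on |10>, 0 on |11>.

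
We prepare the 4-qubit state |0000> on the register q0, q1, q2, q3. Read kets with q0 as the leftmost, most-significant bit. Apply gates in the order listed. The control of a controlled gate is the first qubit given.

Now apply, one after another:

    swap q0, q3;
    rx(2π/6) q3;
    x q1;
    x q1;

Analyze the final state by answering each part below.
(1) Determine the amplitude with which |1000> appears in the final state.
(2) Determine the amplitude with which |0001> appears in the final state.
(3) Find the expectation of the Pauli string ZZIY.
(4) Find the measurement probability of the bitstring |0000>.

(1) |1000> carries amplitude 0 in the final state. Key observation: steps 3-4 multiply out to the identity, so the circuit reduces to the remaining gates.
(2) The amplitude on |0001> is -I/2.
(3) The expectation value of ZZIY is -sqrt(3)/2.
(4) A full measurement returns |0000> with probability 3/4.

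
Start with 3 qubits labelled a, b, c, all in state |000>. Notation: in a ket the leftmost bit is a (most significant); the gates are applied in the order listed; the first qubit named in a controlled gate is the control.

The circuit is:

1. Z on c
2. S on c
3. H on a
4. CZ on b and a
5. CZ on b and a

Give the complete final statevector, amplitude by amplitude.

The resulting statevector has amplitude sqrt(2)/2 on |000>, sqrt(2)/2 on |100>, and 0 on every other basis state.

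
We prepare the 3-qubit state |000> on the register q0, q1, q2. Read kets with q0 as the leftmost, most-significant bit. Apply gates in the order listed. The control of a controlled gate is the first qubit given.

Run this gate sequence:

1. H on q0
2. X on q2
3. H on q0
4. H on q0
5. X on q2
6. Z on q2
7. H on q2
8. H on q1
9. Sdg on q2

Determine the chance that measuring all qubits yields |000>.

The probability of measuring |000> is 1/8. Key observation: gates 2-5 undo each other exactly, leaving only the rest of the circuit to track.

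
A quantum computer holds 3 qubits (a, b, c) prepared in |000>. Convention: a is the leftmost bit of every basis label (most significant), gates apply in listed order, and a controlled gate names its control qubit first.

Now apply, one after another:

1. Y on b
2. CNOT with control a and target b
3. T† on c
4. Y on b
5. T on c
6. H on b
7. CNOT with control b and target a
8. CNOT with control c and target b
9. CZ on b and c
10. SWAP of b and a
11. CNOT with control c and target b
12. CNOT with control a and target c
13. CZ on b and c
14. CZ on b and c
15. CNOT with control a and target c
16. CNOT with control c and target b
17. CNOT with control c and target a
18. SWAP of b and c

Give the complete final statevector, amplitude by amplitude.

The resulting statevector has amplitude sqrt(2)/2 on |000>, sqrt(2)/2 on |101>, and 0 on every other basis state.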